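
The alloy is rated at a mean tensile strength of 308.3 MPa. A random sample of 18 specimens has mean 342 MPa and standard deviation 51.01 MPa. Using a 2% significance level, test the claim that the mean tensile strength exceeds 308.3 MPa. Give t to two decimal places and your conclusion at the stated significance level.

t = 2.80; reject H0

H0: μ = 308.3; H1: μ > 308.3 (one-sample t-test, right-tailed).
t = (x̄ − μ₀)/(s/√n) = (342 − 308.3)/(51.01/√18) = 2.80
df = n − 1 = 17
p-value = P(T ≥ 2.80) ≈ 0.006
Since p ≈ 0.006 < α = 0.02, reject H0; the data support H1.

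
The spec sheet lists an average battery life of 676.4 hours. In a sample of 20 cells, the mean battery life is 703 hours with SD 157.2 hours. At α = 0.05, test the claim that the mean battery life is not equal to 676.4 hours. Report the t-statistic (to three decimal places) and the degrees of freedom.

t = 0.757, df = 19

H0: μ = 676.4; H1: μ ≠ 676.4 (one-sample t-test, two-sided).
t = (x̄ − μ₀)/(s/√n) = (703 − 676.4)/(157.2/√20) = 0.757
df = n − 1 = 19
Two-sided p-value ≈ 0.4585
Since p ≈ 0.4585 > α = 0.05, fail to reject H0; the data do not provide sufficient evidence against H0.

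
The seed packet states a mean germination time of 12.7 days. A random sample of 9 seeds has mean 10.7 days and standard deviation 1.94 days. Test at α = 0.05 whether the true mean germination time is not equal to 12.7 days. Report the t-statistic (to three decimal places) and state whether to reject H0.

H0: μ = 12.7; H1: μ ≠ 12.7 (one-sample t-test, two-sided).
t = (x̄ − μ₀)/(s/√n) = (10.7 − 12.7)/(1.94/√9) = -3.093
df = n − 1 = 8
Two-sided p-value ≈ 0.0148
Since p ≈ 0.0148 < α = 0.05, reject H0; the data support H1.

t = -3.093; reject H0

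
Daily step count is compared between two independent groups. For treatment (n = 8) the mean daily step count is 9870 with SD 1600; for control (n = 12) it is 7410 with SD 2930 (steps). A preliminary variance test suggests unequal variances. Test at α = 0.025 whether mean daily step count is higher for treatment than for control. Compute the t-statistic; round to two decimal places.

Let group 1 = treatment, group 2 = control. H0: μ_1 = μ_2; H1: μ_1 > μ_2 (Welch's two-sample t-test, right-tailed).
t = (x̄_1 − x̄_2)/√(s_1²/n_1 + s_2²/n_2) = (9870 − 7410)/√(1600²/8 + 2930²/12) = 2.42
Welch–Satterthwaite df ≈ 17.53
p-value = P(T ≥ 2.42) ≈ 0.0134
Since p ≈ 0.0134 < α = 0.025, reject H0; the data support H1.

2.42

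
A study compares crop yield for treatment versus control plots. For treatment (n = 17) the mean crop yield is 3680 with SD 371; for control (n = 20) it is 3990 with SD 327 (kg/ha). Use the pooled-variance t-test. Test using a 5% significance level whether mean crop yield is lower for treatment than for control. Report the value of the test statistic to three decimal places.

-2.702

Let group 1 = treatment, group 2 = control. H0: μ_1 = μ_2; H1: μ_1 < μ_2 (two-sample pooled-variance t-test, left-tailed).
s_p² = [(17−1)·371² + (20−1)·327²]/(17+20−2) = 120969
t = (3680 − 3990)/√[120969·(1/17 + 1/20)] = -2.702
df = n₁ + n₂ − 2 = 35
p-value = P(T ≤ -2.702) ≈ 0.0053
Since p ≈ 0.0053 < α = 0.05, reject H0; the evidence is statistically significant.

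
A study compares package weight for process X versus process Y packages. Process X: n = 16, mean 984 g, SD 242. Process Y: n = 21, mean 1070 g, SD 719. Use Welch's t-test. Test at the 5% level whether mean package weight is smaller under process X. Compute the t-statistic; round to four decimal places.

-0.5114

Let group 1 = process X, group 2 = process Y. H0: μ_1 = μ_2; H1: μ_1 < μ_2 (Welch's two-sample t-test, left-tailed).
t = (x̄_1 − x̄_2)/√(s_1²/n_1 + s_2²/n_2) = (984 − 1070)/√(242²/16 + 719²/21) = -0.5114
Welch–Satterthwaite df ≈ 25.63
p-value = P(T ≤ -0.5114) ≈ 0.3067
Since p ≈ 0.3067 > α = 0.05, fail to reject H0; the evidence is not statistically significant.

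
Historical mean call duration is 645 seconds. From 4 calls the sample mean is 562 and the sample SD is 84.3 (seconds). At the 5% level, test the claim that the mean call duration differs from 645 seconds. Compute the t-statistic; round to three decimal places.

H0: μ = 645; H1: μ ≠ 645 (one-sample t-test, two-sided).
t = (x̄ − μ₀)/(s/√n) = (562 − 645)/(84.3/√4) = -1.969
df = n − 1 = 3
Two-sided p-value ≈ 0.1436
Since p ≈ 0.1436 > α = 0.05, fail to reject H0; the data do not provide sufficient evidence against H0.

-1.969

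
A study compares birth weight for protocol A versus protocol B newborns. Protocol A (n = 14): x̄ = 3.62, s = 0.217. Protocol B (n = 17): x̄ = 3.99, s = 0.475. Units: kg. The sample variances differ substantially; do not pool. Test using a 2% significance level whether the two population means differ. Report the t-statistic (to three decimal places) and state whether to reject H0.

t = -2.869; reject H0

Let group 1 = protocol A, group 2 = protocol B. H0: μ_1 = μ_2; H1: μ_1 ≠ μ_2 (Welch's two-sample t-test, two-sided).
t = (x̄_1 − x̄_2)/√(s_1²/n_1 + s_2²/n_2) = (3.62 − 3.99)/√(0.217²/14 + 0.475²/17) = -2.869
Welch–Satterthwaite df ≈ 23.30
Two-sided p-value ≈ 0.009
Since p ≈ 0.009 < α = 0.02, reject H0; the evidence is statistically significant.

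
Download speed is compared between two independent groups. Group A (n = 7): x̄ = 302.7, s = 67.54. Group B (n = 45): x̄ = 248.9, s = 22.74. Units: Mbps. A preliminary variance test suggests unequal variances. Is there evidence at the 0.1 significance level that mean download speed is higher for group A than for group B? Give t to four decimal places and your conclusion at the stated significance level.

t = 2.0892; reject H0

Let group 1 = group A, group 2 = group B. H0: μ_1 = μ_2; H1: μ_1 > μ_2 (Welch's two-sample t-test, right-tailed).
t = (x̄_1 − x̄_2)/√(s_1²/n_1 + s_2²/n_2) = (302.7 − 248.9)/√(67.54²/7 + 22.74²/45) = 2.0892
Welch–Satterthwaite df ≈ 6.21
p-value = P(T ≥ 2.0892) ≈ 0.0400
Since p ≈ 0.0400 < α = 0.1, reject H0; the evidence is statistically significant.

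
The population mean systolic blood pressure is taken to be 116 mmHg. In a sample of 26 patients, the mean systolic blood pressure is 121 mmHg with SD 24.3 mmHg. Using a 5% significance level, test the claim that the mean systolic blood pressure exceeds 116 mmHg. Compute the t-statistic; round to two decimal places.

H0: μ = 116; H1: μ > 116 (one-sample t-test, right-tailed).
t = (x̄ − μ₀)/(s/√n) = (121 − 116)/(24.3/√26) = 1.05
df = n − 1 = 25
p-value = P(T ≥ 1.05) ≈ 0.152
Since p ≈ 0.152 > α = 0.05, fail to reject H0; the data do not provide sufficient evidence against H0.

1.05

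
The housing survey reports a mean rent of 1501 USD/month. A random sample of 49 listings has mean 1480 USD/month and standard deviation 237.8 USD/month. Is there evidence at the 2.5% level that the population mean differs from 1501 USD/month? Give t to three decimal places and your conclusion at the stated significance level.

t = -0.618; fail to reject H0

H0: μ = 1501; H1: μ ≠ 1501 (one-sample t-test, two-sided).
t = (x̄ − μ₀)/(s/√n) = (1480 − 1501)/(237.8/√49) = -0.618
df = n − 1 = 48
Two-sided p-value ≈ 0.539
Since p ≈ 0.539 > α = 0.025, fail to reject H0; the data do not provide sufficient evidence against H0.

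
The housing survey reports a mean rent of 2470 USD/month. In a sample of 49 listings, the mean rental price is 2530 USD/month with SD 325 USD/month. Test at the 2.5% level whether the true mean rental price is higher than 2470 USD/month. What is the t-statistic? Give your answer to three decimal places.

1.292

H0: μ = 2470; H1: μ > 2470 (one-sample t-test, right-tailed).
t = (x̄ − μ₀)/(s/√n) = (2530 − 2470)/(325/√49) = 1.292
df = n − 1 = 48
p-value = P(T ≥ 1.292) ≈ 0.1012
Since p ≈ 0.1012 > α = 0.025, fail to reject H0; the data do not provide sufficient evidence against H0.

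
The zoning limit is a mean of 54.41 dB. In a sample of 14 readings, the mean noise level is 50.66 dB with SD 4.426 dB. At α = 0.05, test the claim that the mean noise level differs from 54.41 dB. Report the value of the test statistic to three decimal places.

-3.170

H0: μ = 54.41; H1: μ ≠ 54.41 (one-sample t-test, two-sided).
t = (x̄ − μ₀)/(s/√n) = (50.66 − 54.41)/(4.426/√14) = -3.170
df = n − 1 = 13
Two-sided p-value ≈ 0.0074
Since p ≈ 0.0074 < α = 0.05, reject H0; the evidence is statistically significant.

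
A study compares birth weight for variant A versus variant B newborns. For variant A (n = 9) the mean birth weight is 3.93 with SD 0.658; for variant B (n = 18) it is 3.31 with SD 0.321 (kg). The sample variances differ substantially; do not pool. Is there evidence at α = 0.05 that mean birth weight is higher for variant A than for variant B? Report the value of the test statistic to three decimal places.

Let group 1 = variant A, group 2 = variant B. H0: μ_1 = μ_2; H1: μ_1 > μ_2 (Welch's two-sample t-test, right-tailed).
t = (x̄_1 − x̄_2)/√(s_1²/n_1 + s_2²/n_2) = (3.93 − 3.31)/√(0.658²/9 + 0.321²/18) = 2.672
Welch–Satterthwaite df ≈ 9.95
p-value = P(T ≥ 2.672) ≈ 0.012
Since p ≈ 0.012 < α = 0.05, reject H0; the evidence is statistically significant.

2.672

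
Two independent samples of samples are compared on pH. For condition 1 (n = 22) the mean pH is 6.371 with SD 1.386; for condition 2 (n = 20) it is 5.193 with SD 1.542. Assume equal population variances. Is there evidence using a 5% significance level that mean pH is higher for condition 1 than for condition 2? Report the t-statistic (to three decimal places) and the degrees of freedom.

t = 2.608, df = 40

Let group 1 = condition 1, group 2 = condition 2. H0: μ_1 = μ_2; H1: μ_1 > μ_2 (two-sample pooled-variance t-test, right-tailed).
s_p² = [(22−1)·1.386² + (20−1)·1.542²]/(22+20−2) = 2.13796
t = (6.371 − 5.193)/√[2.13796·(1/22 + 1/20)] = 2.608
df = n₁ + n₂ − 2 = 40
p-value = P(T ≥ 2.608) ≈ 0.006
Since p ≈ 0.006 < α = 0.05, reject H0; the evidence is statistically significant.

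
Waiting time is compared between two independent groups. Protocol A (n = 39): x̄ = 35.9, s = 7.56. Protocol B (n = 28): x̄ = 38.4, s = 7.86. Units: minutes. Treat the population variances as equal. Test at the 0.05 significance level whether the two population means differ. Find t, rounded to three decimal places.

Let group 1 = protocol A, group 2 = protocol B. H0: μ_1 = μ_2; H1: μ_1 ≠ μ_2 (two-sample pooled-variance t-test, two-sided).
s_p² = [(39−1)·7.56² + (28−1)·7.86²]/(39+28−2) = 59.0752
t = (35.9 − 38.4)/√[59.0752·(1/39 + 1/28)] = -1.313
df = n₁ + n₂ − 2 = 65
Two-sided p-value ≈ 0.1938
Since p ≈ 0.1938 > α = 0.05, fail to reject H0; the evidence is not statistically significant.

-1.313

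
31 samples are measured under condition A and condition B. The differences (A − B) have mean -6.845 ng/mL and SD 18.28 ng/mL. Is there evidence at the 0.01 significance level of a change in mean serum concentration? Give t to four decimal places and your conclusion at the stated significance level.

H0: μ_d = 0; H1: μ_d ≠ 0 (paired t-test on the differences, two-sided).
t = d̄/(s_d/√n) = -6.845/(18.28/√31) = -2.0849
df = n − 1 = 30
Two-sided p-value ≈ 0.046
Since p ≈ 0.046 > α = 0.01, fail to reject H0; the evidence is not statistically significant.

t = -2.0849; fail to reject H0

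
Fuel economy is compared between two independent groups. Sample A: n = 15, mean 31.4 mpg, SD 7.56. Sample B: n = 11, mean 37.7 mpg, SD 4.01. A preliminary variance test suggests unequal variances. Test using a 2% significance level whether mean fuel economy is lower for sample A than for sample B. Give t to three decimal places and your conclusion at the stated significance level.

t = -2.744; reject H0

Let group 1 = sample A, group 2 = sample B. H0: μ_1 = μ_2; H1: μ_1 < μ_2 (Welch's two-sample t-test, left-tailed).
t = (x̄_1 − x̄_2)/√(s_1²/n_1 + s_2²/n_2) = (31.4 − 37.7)/√(7.56²/15 + 4.01²/11) = -2.744
Welch–Satterthwaite df ≈ 22.22
p-value = P(T ≤ -2.744) ≈ 0.006
Since p ≈ 0.006 < α = 0.02, reject H0; the evidence is statistically significant.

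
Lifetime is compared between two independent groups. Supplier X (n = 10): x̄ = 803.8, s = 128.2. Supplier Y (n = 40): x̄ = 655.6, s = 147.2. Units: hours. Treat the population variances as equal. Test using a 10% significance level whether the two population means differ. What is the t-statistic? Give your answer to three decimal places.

Let group 1 = supplier X, group 2 = supplier Y. H0: μ_1 = μ_2; H1: μ_1 ≠ μ_2 (two-sample pooled-variance t-test, two-sided).
s_p² = [(10−1)·128.2² + (40−1)·147.2²]/(10+40−2) = 20686.7
t = (803.8 − 655.6)/√[20686.7·(1/10 + 1/40)] = 2.914
df = n₁ + n₂ − 2 = 48
Two-sided p-value ≈ 0.005
Since p ≈ 0.005 < α = 0.1, reject H0; the evidence is statistically significant.

2.914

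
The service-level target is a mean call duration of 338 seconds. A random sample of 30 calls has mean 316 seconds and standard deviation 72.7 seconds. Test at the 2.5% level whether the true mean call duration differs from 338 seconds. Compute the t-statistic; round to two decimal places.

-1.66

H0: μ = 338; H1: μ ≠ 338 (one-sample t-test, two-sided).
t = (x̄ − μ₀)/(s/√n) = (316 − 338)/(72.7/√30) = -1.66
df = n − 1 = 29
Two-sided p-value ≈ 0.108
Since p ≈ 0.108 > α = 0.025, fail to reject H0; the data do not provide sufficient evidence against H0.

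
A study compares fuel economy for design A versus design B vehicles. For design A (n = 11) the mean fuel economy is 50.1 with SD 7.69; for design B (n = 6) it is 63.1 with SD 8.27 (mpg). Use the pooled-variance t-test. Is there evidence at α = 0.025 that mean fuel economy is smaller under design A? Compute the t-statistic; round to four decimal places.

-3.2473

Let group 1 = design A, group 2 = design B. H0: μ_1 = μ_2; H1: μ_1 < μ_2 (two-sample pooled-variance t-test, left-tailed).
s_p² = [(11−1)·7.69² + (6−1)·8.27²]/(11+6−2) = 62.2217
t = (50.1 − 63.1)/√[62.2217·(1/11 + 1/6)] = -3.2473
df = n₁ + n₂ − 2 = 15
p-value = P(T ≤ -3.2473) ≈ 0.0027
Since p ≈ 0.0027 < α = 0.025, reject H0; the evidence is statistically significant.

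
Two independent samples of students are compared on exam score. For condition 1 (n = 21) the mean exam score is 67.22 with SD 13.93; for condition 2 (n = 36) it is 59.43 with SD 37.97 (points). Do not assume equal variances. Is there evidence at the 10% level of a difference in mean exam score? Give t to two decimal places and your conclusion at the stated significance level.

t = 1.11; fail to reject H0

Let group 1 = condition 1, group 2 = condition 2. H0: μ_1 = μ_2; H1: μ_1 ≠ μ_2 (Welch's two-sample t-test, two-sided).
t = (x̄_1 − x̄_2)/√(s_1²/n_1 + s_2²/n_2) = (67.22 − 59.43)/√(13.93²/21 + 37.97²/36) = 1.11
Welch–Satterthwaite df ≈ 48.50
Two-sided p-value ≈ 0.273
Since p ≈ 0.273 > α = 0.1, fail to reject H0; the data do not provide sufficient evidence against H0.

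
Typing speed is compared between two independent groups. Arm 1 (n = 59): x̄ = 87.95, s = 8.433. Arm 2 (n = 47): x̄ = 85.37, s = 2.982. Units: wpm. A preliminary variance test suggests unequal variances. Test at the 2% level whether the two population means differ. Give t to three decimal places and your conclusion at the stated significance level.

t = 2.185; fail to reject H0

Let group 1 = arm 1, group 2 = arm 2. H0: μ_1 = μ_2; H1: μ_1 ≠ μ_2 (Welch's two-sample t-test, two-sided).
t = (x̄_1 − x̄_2)/√(s_1²/n_1 + s_2²/n_2) = (87.95 − 85.37)/√(8.433²/59 + 2.982²/47) = 2.185
Welch–Satterthwaite df ≈ 75.30
Two-sided p-value ≈ 0.032
Since p ≈ 0.032 > α = 0.02, fail to reject H0; the data do not provide sufficient evidence against H0.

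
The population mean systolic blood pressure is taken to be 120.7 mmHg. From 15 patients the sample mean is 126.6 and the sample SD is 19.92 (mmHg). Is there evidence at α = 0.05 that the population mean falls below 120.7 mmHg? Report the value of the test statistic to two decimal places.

H0: μ = 120.7; H1: μ < 120.7 (one-sample t-test, left-tailed).
t = (x̄ − μ₀)/(s/√n) = (126.6 − 120.7)/(19.92/√15) = 1.15
df = n − 1 = 14
p-value = P(T ≤ 1.15) ≈ 0.8647
Since p ≈ 0.8647 > α = 0.05, fail to reject H0; the data do not provide sufficient evidence against H0.

1.15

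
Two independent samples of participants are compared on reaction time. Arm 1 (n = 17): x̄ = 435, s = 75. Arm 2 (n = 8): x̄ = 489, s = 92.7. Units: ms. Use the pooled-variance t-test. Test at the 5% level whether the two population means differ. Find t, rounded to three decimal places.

Let group 1 = arm 1, group 2 = arm 2. H0: μ_1 = μ_2; H1: μ_1 ≠ μ_2 (two-sample pooled-variance t-test, two-sided).
s_p² = [(17−1)·75² + (8−1)·92.7²]/(17+8−2) = 6528.39
t = (435 − 489)/√[6528.39·(1/17 + 1/8)] = -1.559
df = n₁ + n₂ − 2 = 23
Two-sided p-value ≈ 0.1327
Since p ≈ 0.1327 > α = 0.05, fail to reject H0; the evidence is not statistically significant.

-1.559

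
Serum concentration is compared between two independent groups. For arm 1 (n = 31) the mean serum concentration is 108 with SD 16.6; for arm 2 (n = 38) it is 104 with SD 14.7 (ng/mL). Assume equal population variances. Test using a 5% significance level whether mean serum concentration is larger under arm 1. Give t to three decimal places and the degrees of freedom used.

Let group 1 = arm 1, group 2 = arm 2. H0: μ_1 = μ_2; H1: μ_1 > μ_2 (two-sample pooled-variance t-test, right-tailed).
s_p² = [(31−1)·16.6² + (38−1)·14.7²]/(31+38−2) = 242.718
t = (108 − 104)/√[242.718·(1/31 + 1/38)] = 1.061
df = n₁ + n₂ − 2 = 67
p-value = P(T ≥ 1.061) ≈ 0.146
Since p ≈ 0.146 > α = 0.05, fail to reject H0; the data do not provide sufficient evidence against H0.

t = 1.061, df = 67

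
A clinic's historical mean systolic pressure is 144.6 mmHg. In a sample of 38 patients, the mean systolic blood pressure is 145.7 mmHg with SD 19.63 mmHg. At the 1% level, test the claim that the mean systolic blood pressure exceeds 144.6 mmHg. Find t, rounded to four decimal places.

0.3454

H0: μ = 144.6; H1: μ > 144.6 (one-sample t-test, right-tailed).
t = (x̄ − μ₀)/(s/√n) = (145.7 − 144.6)/(19.63/√38) = 0.3454
df = n − 1 = 37
p-value = P(T ≥ 0.3454) ≈ 0.3659
Since p ≈ 0.3659 > α = 0.01, fail to reject H0; the evidence is not statistically significant.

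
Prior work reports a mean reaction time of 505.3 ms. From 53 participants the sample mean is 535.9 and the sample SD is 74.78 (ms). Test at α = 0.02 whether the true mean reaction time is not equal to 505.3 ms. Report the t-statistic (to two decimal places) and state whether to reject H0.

t = 2.98; reject H0

H0: μ = 505.3; H1: μ ≠ 505.3 (one-sample t-test, two-sided).
t = (x̄ − μ₀)/(s/√n) = (535.9 − 505.3)/(74.78/√53) = 2.98
df = n − 1 = 52
Two-sided p-value ≈ 0.004
Since p ≈ 0.004 < α = 0.02, reject H0; the data support H1.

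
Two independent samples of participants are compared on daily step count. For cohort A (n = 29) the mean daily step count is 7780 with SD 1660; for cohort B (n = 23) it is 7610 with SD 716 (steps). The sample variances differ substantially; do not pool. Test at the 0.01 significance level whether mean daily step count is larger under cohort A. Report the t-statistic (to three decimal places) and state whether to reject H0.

Let group 1 = cohort A, group 2 = cohort B. H0: μ_1 = μ_2; H1: μ_1 > μ_2 (Welch's two-sample t-test, right-tailed).
t = (x̄_1 − x̄_2)/√(s_1²/n_1 + s_2²/n_2) = (7780 − 7610)/√(1660²/29 + 716²/23) = 0.496
Welch–Satterthwaite df ≈ 39.88
p-value = P(T ≥ 0.496) ≈ 0.311
Since p ≈ 0.311 > α = 0.01, fail to reject H0; the evidence is not statistically significant.

t = 0.496; fail to reject H0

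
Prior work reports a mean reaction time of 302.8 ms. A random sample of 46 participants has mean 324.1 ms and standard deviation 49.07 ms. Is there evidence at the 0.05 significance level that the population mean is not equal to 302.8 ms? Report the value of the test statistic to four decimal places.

2.9440

H0: μ = 302.8; H1: μ ≠ 302.8 (one-sample t-test, two-sided).
t = (x̄ − μ₀)/(s/√n) = (324.1 − 302.8)/(49.07/√46) = 2.9440
df = n − 1 = 45
Two-sided p-value ≈ 0.005
Since p ≈ 0.005 < α = 0.05, reject H0; the evidence is statistically significant.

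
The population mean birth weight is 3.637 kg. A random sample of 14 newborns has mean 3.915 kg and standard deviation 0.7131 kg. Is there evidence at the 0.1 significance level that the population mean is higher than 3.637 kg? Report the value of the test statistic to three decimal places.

1.459

H0: μ = 3.637; H1: μ > 3.637 (one-sample t-test, right-tailed).
t = (x̄ − μ₀)/(s/√n) = (3.915 − 3.637)/(0.7131/√14) = 1.459
df = n − 1 = 13
p-value = P(T ≥ 1.459) ≈ 0.084
Since p ≈ 0.084 < α = 0.1, reject H0; the data support H1.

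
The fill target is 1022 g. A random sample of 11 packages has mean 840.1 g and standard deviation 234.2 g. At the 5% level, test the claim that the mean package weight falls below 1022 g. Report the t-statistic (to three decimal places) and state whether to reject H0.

H0: μ = 1022; H1: μ < 1022 (one-sample t-test, left-tailed).
t = (x̄ − μ₀)/(s/√n) = (840.1 − 1022)/(234.2/√11) = -2.576
df = n − 1 = 10
p-value = P(T ≤ -2.576) ≈ 0.014
Since p ≈ 0.014 < α = 0.05, reject H0; the data support H1.

t = -2.576; reject H0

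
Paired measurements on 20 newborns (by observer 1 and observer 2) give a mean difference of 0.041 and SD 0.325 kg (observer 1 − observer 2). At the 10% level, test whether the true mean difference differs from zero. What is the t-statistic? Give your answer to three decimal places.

H0: μ_d = 0; H1: μ_d ≠ 0 (paired t-test on the differences, two-sided).
t = d̄/(s_d/√n) = 0.041/(0.325/√20) = 0.564
df = n − 1 = 19
Two-sided p-value ≈ 0.5792
Since p ≈ 0.5792 > α = 0.1, fail to reject H0; the evidence is not statistically significant.

0.564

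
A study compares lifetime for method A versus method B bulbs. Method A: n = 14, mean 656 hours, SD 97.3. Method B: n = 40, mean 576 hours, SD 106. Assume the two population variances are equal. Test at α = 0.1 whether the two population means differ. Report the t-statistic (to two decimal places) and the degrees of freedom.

Let group 1 = method A, group 2 = method B. H0: μ_1 = μ_2; H1: μ_1 ≠ μ_2 (two-sample pooled-variance t-test, two-sided).
s_p² = [(14−1)·97.3² + (40−1)·106²]/(14+40−2) = 10793.8
t = (656 − 576)/√[10793.8·(1/14 + 1/40)] = 2.48
df = n₁ + n₂ − 2 = 52
Two-sided p-value ≈ 0.016
Since p ≈ 0.016 < α = 0.1, reject H0; the evidence is statistically significant.

t = 2.48, df = 52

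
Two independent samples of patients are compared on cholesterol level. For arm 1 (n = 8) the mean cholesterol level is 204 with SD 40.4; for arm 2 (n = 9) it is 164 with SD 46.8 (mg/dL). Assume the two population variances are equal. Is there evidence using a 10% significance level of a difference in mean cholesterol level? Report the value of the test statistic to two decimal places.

Let group 1 = arm 1, group 2 = arm 2. H0: μ_1 = μ_2; H1: μ_1 ≠ μ_2 (two-sample pooled-variance t-test, two-sided).
s_p² = [(8−1)·40.4² + (9−1)·46.8²]/(8+9−2) = 1929.8
t = (204 − 164)/√[1929.8·(1/8 + 1/9)] = 1.87
df = n₁ + n₂ − 2 = 15
Two-sided p-value ≈ 0.081
Since p ≈ 0.081 < α = 0.1, reject H0; the data support H1.

1.87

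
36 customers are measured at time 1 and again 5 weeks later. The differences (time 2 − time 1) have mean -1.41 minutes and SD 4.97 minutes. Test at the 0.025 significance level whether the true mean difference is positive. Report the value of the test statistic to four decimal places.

-1.7022

H0: μ_d = 0; H1: μ_d > 0 (paired t-test on the differences, right-tailed).
t = d̄/(s_d/√n) = -1.41/(4.97/√36) = -1.7022
df = n − 1 = 35
p-value = P(T ≥ -1.7022) ≈ 0.951
Since p ≈ 0.951 > α = 0.025, fail to reject H0; the data do not provide sufficient evidence against H0.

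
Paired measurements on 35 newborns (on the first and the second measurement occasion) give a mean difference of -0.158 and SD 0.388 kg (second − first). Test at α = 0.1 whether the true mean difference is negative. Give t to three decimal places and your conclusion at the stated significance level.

H0: μ_d = 0; H1: μ_d < 0 (paired t-test on the differences, left-tailed).
t = d̄/(s_d/√n) = -0.158/(0.388/√35) = -2.409
df = n − 1 = 34
p-value = P(T ≤ -2.409) ≈ 0.0108
Since p ≈ 0.0108 < α = 0.1, reject H0; the data support H1.

t = -2.409; reject H0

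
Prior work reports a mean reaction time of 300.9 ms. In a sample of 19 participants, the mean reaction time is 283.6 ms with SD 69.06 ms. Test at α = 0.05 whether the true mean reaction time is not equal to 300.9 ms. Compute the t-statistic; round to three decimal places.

H0: μ = 300.9; H1: μ ≠ 300.9 (one-sample t-test, two-sided).
t = (x̄ − μ₀)/(s/√n) = (283.6 − 300.9)/(69.06/√19) = -1.092
df = n − 1 = 18
Two-sided p-value ≈ 0.2893
Since p ≈ 0.2893 > α = 0.05, fail to reject H0; the data do not provide sufficient evidence against H0.

-1.092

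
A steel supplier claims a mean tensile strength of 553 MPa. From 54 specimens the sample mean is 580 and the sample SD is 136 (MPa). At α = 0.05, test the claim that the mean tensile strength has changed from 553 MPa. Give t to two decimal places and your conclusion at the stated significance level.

t = 1.46; fail to reject H0

H0: μ = 553; H1: μ ≠ 553 (one-sample t-test, two-sided).
t = (x̄ − μ₀)/(s/√n) = (580 − 553)/(136/√54) = 1.46
df = n − 1 = 53
Two-sided p-value ≈ 0.1505
Since p ≈ 0.1505 > α = 0.05, fail to reject H0; the data do not provide sufficient evidence against H0.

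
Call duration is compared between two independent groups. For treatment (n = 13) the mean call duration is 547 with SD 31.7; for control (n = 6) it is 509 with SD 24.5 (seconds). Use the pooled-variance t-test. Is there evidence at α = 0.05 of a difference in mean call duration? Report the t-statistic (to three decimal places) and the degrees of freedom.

t = 2.587, df = 17

Let group 1 = treatment, group 2 = control. H0: μ_1 = μ_2; H1: μ_1 ≠ μ_2 (two-sample pooled-variance t-test, two-sided).
s_p² = [(13−1)·31.7² + (6−1)·24.5²]/(13+6−2) = 885.878
t = (547 − 509)/√[885.878·(1/13 + 1/6)] = 2.587
df = n₁ + n₂ − 2 = 17
Two-sided p-value ≈ 0.0192
Since p ≈ 0.0192 < α = 0.05, reject H0; the evidence is statistically significant.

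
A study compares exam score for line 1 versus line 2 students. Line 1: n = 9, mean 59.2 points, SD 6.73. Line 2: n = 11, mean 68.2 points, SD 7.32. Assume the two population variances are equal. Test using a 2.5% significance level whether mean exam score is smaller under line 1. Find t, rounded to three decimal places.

Let group 1 = line 1, group 2 = line 2. H0: μ_1 = μ_2; H1: μ_1 < μ_2 (two-sample pooled-variance t-test, left-tailed).
s_p² = [(9−1)·6.73² + (11−1)·7.32²]/(9+11−2) = 49.8982
t = (59.2 − 68.2)/√[49.8982·(1/9 + 1/11)] = -2.835
df = n₁ + n₂ − 2 = 18
p-value = P(T ≤ -2.835) ≈ 0.005
Since p ≈ 0.005 < α = 0.025, reject H0; the evidence is statistically significant.

-2.835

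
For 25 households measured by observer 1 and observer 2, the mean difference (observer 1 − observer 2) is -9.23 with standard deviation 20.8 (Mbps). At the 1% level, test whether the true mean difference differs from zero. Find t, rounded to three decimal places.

H0: μ_d = 0; H1: μ_d ≠ 0 (paired t-test on the differences, two-sided).
t = d̄/(s_d/√n) = -9.23/(20.8/√25) = -2.219
df = n − 1 = 24
Two-sided p-value ≈ 0.036
Since p ≈ 0.036 > α = 0.01, fail to reject H0; the data do not provide sufficient evidence against H0.

-2.219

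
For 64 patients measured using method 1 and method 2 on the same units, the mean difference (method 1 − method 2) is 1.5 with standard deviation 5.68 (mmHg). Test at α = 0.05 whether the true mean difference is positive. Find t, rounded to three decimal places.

2.113

H0: μ_d = 0; H1: μ_d > 0 (paired t-test on the differences, right-tailed).
t = d̄/(s_d/√n) = 1.5/(5.68/√64) = 2.113
df = n − 1 = 63
p-value = P(T ≥ 2.113) ≈ 0.019
Since p ≈ 0.019 < α = 0.05, reject H0; the data support H1.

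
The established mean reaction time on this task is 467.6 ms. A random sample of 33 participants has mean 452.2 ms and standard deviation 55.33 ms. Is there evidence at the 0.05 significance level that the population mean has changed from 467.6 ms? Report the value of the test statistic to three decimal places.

-1.599

H0: μ = 467.6; H1: μ ≠ 467.6 (one-sample t-test, two-sided).
t = (x̄ − μ₀)/(s/√n) = (452.2 − 467.6)/(55.33/√33) = -1.599
df = n − 1 = 32
Two-sided p-value ≈ 0.1197
Since p ≈ 0.1197 > α = 0.05, fail to reject H0; the evidence is not statistically significant.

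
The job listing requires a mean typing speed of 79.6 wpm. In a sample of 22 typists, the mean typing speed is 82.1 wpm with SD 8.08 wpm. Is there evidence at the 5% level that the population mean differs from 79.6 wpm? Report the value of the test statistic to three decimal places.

1.451

H0: μ = 79.6; H1: μ ≠ 79.6 (one-sample t-test, two-sided).
t = (x̄ − μ₀)/(s/√n) = (82.1 − 79.6)/(8.08/√22) = 1.451
df = n − 1 = 21
Two-sided p-value ≈ 0.1615
Since p ≈ 0.1615 > α = 0.05, fail to reject H0; the data do not provide sufficient evidence against H0.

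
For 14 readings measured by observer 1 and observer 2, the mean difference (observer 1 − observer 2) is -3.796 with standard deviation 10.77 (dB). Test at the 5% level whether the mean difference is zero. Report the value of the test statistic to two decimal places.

H0: μ_d = 0; H1: μ_d ≠ 0 (paired t-test on the differences, two-sided).
t = d̄/(s_d/√n) = -3.796/(10.77/√14) = -1.32
df = n − 1 = 13
Two-sided p-value ≈ 0.210
Since p ≈ 0.210 > α = 0.05, fail to reject H0; the evidence is not statistically significant.

-1.32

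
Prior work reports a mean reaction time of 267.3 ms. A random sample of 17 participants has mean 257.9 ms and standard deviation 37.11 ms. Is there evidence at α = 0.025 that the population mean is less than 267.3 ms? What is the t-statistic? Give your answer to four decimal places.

H0: μ = 267.3; H1: μ < 267.3 (one-sample t-test, left-tailed).
t = (x̄ − μ₀)/(s/√n) = (257.9 − 267.3)/(37.11/√17) = -1.0444
df = n − 1 = 16
p-value = P(T ≤ -1.0444) ≈ 0.1559
Since p ≈ 0.1559 > α = 0.025, fail to reject H0; the data do not provide sufficient evidence against H0.

-1.0444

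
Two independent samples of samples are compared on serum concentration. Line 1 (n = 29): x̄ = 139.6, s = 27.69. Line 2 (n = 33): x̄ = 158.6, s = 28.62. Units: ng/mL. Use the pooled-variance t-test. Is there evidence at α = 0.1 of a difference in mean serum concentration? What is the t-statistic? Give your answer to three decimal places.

-2.648

Let group 1 = line 1, group 2 = line 2. H0: μ_1 = μ_2; H1: μ_1 ≠ μ_2 (two-sample pooled-variance t-test, two-sided).
s_p² = [(29−1)·27.69² + (33−1)·28.62²]/(29+33−2) = 794.666
t = (139.6 − 158.6)/√[794.666·(1/29 + 1/33)] = -2.648
df = n₁ + n₂ − 2 = 60
Two-sided p-value ≈ 0.0103
Since p ≈ 0.0103 < α = 0.1, reject H0; the evidence is statistically significant.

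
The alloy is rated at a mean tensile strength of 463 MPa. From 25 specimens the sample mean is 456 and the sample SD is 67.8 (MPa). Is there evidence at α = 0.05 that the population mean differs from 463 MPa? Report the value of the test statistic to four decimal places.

H0: μ = 463; H1: μ ≠ 463 (one-sample t-test, two-sided).
t = (x̄ − μ₀)/(s/√n) = (456 − 463)/(67.8/√25) = -0.5162
df = n − 1 = 24
Two-sided p-value ≈ 0.610
Since p ≈ 0.610 > α = 0.05, fail to reject H0; the data do not provide sufficient evidence against H0.

-0.5162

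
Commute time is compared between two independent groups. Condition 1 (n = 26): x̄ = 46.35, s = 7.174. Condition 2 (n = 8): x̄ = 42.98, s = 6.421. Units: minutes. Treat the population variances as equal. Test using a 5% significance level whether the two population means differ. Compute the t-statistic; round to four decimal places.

Let group 1 = condition 1, group 2 = condition 2. H0: μ_1 = μ_2; H1: μ_1 ≠ μ_2 (two-sample pooled-variance t-test, two-sided).
s_p² = [(26−1)·7.174² + (8−1)·6.421²]/(26+8−2) = 49.2269
t = (46.35 − 42.98)/√[49.2269·(1/26 + 1/8)] = 1.1880
df = n₁ + n₂ − 2 = 32
Two-sided p-value ≈ 0.244
Since p ≈ 0.244 > α = 0.05, fail to reject H0; the evidence is not statistically significant.

1.1880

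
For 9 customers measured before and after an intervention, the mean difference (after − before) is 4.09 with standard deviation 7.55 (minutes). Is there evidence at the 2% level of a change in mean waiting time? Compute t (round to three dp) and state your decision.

H0: μ_d = 0; H1: μ_d ≠ 0 (paired t-test on the differences, two-sided).
t = d̄/(s_d/√n) = 4.09/(7.55/√9) = 1.625
df = n − 1 = 8
Two-sided p-value ≈ 0.1428
Since p ≈ 0.1428 > α = 0.02, fail to reject H0; the data do not provide sufficient evidence against H0.

t = 1.625; fail to reject H0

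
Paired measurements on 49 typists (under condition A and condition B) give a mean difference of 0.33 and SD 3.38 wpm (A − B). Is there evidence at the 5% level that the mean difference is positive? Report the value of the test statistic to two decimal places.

H0: μ_d = 0; H1: μ_d > 0 (paired t-test on the differences, right-tailed).
t = d̄/(s_d/√n) = 0.33/(3.38/√49) = 0.68
df = n − 1 = 48
p-value = P(T ≥ 0.68) ≈ 0.249
Since p ≈ 0.249 > α = 0.05, fail to reject H0; the data do not provide sufficient evidence against H0.

0.68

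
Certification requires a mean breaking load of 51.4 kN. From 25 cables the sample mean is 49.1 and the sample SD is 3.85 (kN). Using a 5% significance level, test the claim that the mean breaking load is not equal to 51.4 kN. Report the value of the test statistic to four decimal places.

H0: μ = 51.4; H1: μ ≠ 51.4 (one-sample t-test, two-sided).
t = (x̄ − μ₀)/(s/√n) = (49.1 − 51.4)/(3.85/√25) = -2.9870
df = n − 1 = 24
Two-sided p-value ≈ 0.0064
Since p ≈ 0.0064 < α = 0.05, reject H0; the evidence is statistically significant.

-2.9870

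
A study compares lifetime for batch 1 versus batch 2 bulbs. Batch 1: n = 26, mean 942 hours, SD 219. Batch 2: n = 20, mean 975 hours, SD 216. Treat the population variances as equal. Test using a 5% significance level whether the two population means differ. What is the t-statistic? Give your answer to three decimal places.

-0.510

Let group 1 = batch 1, group 2 = batch 2. H0: μ_1 = μ_2; H1: μ_1 ≠ μ_2 (two-sample pooled-variance t-test, two-sided).
s_p² = [(26−1)·219² + (20−1)·216²]/(26+20−2) = 47397.5
t = (942 − 975)/√[47397.5·(1/26 + 1/20)] = -0.510
df = n₁ + n₂ − 2 = 44
Two-sided p-value ≈ 0.613
Since p ≈ 0.613 > α = 0.05, fail to reject H0; the data do not provide sufficient evidence against H0.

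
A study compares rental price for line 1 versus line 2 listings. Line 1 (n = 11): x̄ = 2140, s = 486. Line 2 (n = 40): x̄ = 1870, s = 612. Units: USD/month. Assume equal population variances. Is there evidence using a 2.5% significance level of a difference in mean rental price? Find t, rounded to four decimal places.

Let group 1 = line 1, group 2 = line 2. H0: μ_1 = μ_2; H1: μ_1 ≠ μ_2 (two-sample pooled-variance t-test, two-sided).
s_p² = [(11−1)·486² + (40−1)·612²]/(11+40−2) = 346310
t = (2140 − 1870)/√[346310·(1/11 + 1/40)] = 1.3476
df = n₁ + n₂ − 2 = 49
Two-sided p-value ≈ 0.1840
Since p ≈ 0.1840 > α = 0.025, fail to reject H0; the evidence is not statistically significant.

1.3476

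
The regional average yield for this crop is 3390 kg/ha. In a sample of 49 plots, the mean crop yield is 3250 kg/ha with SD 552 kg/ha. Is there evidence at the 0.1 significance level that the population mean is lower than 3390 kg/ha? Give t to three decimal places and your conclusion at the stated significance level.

H0: μ = 3390; H1: μ < 3390 (one-sample t-test, left-tailed).
t = (x̄ − μ₀)/(s/√n) = (3250 − 3390)/(552/√49) = -1.775
df = n − 1 = 48
p-value = P(T ≤ -1.775) ≈ 0.0411
Since p ≈ 0.0411 < α = 0.1, reject H0; the data support H1.

t = -1.775; reject H0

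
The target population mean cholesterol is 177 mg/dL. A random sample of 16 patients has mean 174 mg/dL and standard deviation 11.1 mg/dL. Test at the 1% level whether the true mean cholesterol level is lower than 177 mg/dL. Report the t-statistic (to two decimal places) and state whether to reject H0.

H0: μ = 177; H1: μ < 177 (one-sample t-test, left-tailed).
t = (x̄ − μ₀)/(s/√n) = (174 − 177)/(11.1/√16) = -1.08
df = n − 1 = 15
p-value = P(T ≤ -1.08) ≈ 0.1484
Since p ≈ 0.1484 > α = 0.01, fail to reject H0; the evidence is not statistically significant.

t = -1.08; fail to reject H0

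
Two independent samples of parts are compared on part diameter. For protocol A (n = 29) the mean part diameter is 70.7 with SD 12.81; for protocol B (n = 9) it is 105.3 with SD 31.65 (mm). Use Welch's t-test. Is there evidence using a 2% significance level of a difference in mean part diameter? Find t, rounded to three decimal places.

-3.199

Let group 1 = protocol A, group 2 = protocol B. H0: μ_1 = μ_2; H1: μ_1 ≠ μ_2 (Welch's two-sample t-test, two-sided).
t = (x̄_1 − x̄_2)/√(s_1²/n_1 + s_2²/n_2) = (70.7 − 105.3)/√(12.81²/29 + 31.65²/9) = -3.199
Welch–Satterthwaite df ≈ 8.83
Two-sided p-value ≈ 0.0111
Since p ≈ 0.0111 < α = 0.02, reject H0; the evidence is statistically significant.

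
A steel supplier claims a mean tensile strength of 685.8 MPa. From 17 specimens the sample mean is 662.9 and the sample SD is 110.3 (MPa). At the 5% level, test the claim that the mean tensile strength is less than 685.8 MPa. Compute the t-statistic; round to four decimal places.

H0: μ = 685.8; H1: μ < 685.8 (one-sample t-test, left-tailed).
t = (x̄ − μ₀)/(s/√n) = (662.9 − 685.8)/(110.3/√17) = -0.8560
df = n − 1 = 16
p-value = P(T ≤ -0.8560) ≈ 0.2023
Since p ≈ 0.2023 > α = 0.05, fail to reject H0; the evidence is not statistically significant.

-0.8560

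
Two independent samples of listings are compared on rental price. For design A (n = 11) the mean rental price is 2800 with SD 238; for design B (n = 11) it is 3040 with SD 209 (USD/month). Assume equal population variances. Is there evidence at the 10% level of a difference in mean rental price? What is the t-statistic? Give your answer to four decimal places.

Let group 1 = design A, group 2 = design B. H0: μ_1 = μ_2; H1: μ_1 ≠ μ_2 (two-sample pooled-variance t-test, two-sided).
s_p² = [(11−1)·238² + (11−1)·209²]/(11+11−2) = 50162.5
t = (2800 − 3040)/√[50162.5·(1/11 + 1/11)] = -2.5131
df = n₁ + n₂ − 2 = 20
Two-sided p-value ≈ 0.021
Since p ≈ 0.021 < α = 0.1, reject H0; the data support H1.

-2.5131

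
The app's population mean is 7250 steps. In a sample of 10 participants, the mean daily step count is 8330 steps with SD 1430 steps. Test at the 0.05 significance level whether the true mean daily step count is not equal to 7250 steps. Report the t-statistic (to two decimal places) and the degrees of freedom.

t = 2.39, df = 9

H0: μ = 7250; H1: μ ≠ 7250 (one-sample t-test, two-sided).
t = (x̄ − μ₀)/(s/√n) = (8330 − 7250)/(1430/√10) = 2.39
df = n − 1 = 9
Two-sided p-value ≈ 0.0407
Since p ≈ 0.0407 < α = 0.05, reject H0; the evidence is statistically significant.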